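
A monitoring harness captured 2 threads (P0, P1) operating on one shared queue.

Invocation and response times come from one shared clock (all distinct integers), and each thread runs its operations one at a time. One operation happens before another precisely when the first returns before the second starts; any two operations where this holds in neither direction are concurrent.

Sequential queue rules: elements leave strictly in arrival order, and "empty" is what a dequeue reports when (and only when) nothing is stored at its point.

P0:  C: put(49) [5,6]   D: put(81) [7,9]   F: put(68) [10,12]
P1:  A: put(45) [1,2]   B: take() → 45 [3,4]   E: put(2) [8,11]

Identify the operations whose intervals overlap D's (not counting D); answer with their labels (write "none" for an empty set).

concurrent with D ([7,9]): every op whose interval crosses 7..9
A [1,2]: before
B [3,4]: before
C [5,6]: before
E [8,11]: concurrent
F [10,12]: after

E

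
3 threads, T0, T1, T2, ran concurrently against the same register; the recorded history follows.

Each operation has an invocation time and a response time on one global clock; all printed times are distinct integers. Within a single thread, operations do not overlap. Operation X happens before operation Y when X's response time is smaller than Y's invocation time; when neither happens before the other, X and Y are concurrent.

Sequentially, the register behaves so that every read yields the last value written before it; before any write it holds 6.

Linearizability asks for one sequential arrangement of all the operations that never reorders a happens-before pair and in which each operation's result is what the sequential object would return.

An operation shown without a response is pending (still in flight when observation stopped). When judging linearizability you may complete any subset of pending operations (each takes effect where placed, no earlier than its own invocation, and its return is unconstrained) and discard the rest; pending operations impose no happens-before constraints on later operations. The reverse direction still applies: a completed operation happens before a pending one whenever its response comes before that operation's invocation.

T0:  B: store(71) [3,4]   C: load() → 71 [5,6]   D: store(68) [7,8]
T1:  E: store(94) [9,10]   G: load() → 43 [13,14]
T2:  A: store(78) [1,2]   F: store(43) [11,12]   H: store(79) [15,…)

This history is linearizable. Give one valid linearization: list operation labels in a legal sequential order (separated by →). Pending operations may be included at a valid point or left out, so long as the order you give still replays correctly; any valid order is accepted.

1. A store(78), leaving value 78
2. B store(71), leaving value 71
3. C load() → 71, leaving value 71
4. D store(68), leaving value 68
5. E store(94), leaving value 94
6. F store(43), leaving value 43
7. G load() → 43, leaving value 43

A → B → C → D → E → F → G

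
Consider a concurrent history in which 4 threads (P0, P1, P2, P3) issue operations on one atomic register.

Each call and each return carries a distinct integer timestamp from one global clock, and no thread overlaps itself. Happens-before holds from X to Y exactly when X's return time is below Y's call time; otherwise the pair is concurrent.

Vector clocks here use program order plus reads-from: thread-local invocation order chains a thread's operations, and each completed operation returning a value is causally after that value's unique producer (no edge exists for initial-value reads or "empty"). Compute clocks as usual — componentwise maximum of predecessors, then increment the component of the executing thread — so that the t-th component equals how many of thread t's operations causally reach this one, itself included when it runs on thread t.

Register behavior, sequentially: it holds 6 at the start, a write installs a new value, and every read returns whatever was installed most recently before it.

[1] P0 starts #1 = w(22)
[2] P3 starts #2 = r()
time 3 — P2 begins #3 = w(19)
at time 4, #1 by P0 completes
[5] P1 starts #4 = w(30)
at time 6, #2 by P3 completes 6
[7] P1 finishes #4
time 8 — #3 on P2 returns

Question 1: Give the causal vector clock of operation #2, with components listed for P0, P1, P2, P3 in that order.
Answer: (0, 0, 0, 1)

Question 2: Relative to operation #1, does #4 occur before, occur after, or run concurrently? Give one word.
Answer: after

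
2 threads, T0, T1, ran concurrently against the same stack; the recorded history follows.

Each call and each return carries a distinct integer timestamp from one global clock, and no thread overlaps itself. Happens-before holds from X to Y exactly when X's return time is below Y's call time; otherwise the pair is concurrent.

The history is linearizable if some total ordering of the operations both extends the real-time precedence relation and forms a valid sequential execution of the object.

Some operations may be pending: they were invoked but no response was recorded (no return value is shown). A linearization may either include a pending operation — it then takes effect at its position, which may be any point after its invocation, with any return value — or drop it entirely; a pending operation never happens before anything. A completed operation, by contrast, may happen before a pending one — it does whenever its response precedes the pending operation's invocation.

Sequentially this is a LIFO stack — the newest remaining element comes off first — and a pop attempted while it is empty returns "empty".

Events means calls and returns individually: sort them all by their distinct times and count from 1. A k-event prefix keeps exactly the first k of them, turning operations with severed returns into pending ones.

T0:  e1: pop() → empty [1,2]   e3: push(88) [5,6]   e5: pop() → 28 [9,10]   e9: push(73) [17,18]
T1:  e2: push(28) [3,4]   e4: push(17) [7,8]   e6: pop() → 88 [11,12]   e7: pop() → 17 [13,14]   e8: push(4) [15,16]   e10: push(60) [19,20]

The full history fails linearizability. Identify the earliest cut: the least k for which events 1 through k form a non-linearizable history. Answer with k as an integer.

10

one valid order for events 1..9 is e1, e2, e3, e4:
1. e1 pop() → empty, leaving stack <>
2. e2 push(28), leaving stack <28>
3. e3 push(88), leaving stack <28,88>
4. e4 push(17), leaving stack <28,88,17>
adding event 10 (e5 responds at 10) leaves no legal real-time order
e.g. e1, e2, e3, e4, e5: illegal at step 5, since e5 pop() → 28 cannot apply there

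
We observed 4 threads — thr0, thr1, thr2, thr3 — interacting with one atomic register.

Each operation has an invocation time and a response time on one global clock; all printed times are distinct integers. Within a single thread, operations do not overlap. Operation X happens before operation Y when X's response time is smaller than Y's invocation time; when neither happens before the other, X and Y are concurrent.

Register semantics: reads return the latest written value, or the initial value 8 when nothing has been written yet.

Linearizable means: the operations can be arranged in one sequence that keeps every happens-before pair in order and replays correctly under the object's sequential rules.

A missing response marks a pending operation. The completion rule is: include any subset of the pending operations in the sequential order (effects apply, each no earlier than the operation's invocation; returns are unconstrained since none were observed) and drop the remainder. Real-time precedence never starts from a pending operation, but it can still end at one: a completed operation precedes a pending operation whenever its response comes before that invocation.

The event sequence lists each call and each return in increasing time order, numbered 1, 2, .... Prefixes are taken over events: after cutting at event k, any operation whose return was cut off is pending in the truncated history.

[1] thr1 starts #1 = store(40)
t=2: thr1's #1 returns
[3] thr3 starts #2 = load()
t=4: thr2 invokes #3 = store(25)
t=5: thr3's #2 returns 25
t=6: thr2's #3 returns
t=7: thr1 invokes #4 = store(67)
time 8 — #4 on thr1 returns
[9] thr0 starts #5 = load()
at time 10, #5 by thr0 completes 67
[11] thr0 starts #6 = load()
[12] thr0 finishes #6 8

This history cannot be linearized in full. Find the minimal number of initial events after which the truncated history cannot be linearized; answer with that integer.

events 1..11 are linearizable, e.g. via #1, #3, #2, #4, #5:
after step 1 (#1 store(40)): value 40
after step 2 (#3 store(25)): value 25
after step 3 (#2 load() → 25): value 25
after step 4 (#4 store(67)): value 67
after step 5 (#5 load() → 67): value 67
event 12 — #6's response, time 12 — after it, nothing linearizes
one such order, #1, #2, #3, #4, #5, #6, breaks at step 2 where #2 load() → 25 is illegal
one such order, #1, #3, #2, #4, #5, #6, breaks at step 6 where #6 load() → 8 is illegal

12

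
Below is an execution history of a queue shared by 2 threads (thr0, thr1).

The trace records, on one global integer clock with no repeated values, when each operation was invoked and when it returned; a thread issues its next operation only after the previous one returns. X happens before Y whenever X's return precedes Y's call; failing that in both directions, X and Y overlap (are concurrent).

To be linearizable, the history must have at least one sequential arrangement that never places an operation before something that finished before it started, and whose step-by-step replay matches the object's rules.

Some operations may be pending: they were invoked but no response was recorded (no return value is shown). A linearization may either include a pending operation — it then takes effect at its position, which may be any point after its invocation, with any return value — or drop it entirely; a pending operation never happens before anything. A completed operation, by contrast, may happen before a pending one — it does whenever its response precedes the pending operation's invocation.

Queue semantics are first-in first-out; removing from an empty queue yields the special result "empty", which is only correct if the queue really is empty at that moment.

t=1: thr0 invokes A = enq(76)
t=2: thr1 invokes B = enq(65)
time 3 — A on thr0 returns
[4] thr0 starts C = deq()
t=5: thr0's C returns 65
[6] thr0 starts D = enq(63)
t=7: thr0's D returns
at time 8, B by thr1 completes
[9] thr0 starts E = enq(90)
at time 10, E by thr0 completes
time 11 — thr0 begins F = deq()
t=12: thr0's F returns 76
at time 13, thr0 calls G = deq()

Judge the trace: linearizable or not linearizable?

a witness: B, A, C, D, E, F
after step 1 (B enq(65)): queue <65>
after step 2 (A enq(76)): queue <65,76>
after step 3 (C deq() → 65): queue <76>
after step 4 (D enq(63)): queue <76,63>
after step 5 (E enq(90)): queue <76,63,90>
after step 6 (F deq() → 76): queue <63,90>

linearizable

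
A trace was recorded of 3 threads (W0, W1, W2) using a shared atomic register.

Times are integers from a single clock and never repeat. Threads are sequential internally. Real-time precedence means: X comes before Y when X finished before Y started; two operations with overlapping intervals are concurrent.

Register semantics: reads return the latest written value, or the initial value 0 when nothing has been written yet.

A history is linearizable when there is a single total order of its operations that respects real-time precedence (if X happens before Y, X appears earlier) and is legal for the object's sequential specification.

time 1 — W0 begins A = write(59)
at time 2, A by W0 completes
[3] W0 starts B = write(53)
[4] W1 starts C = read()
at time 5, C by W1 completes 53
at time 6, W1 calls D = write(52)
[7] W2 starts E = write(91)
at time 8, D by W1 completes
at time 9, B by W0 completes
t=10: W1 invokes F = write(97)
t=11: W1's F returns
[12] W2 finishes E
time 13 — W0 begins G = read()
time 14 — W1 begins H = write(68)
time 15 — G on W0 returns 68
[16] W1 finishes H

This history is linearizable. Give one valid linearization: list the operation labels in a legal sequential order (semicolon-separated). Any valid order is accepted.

after step 1 (A write(59)): value 59
after step 2 (B write(53)): value 53
after step 3 (C read() → 53): value 53
after step 4 (D write(52)): value 52
after step 5 (E write(91)): value 91
after step 6 (F write(97)): value 97
after step 7 (H write(68)): value 68
after step 8 (G read() → 68): value 68

A; B; C; D; E; F; H; G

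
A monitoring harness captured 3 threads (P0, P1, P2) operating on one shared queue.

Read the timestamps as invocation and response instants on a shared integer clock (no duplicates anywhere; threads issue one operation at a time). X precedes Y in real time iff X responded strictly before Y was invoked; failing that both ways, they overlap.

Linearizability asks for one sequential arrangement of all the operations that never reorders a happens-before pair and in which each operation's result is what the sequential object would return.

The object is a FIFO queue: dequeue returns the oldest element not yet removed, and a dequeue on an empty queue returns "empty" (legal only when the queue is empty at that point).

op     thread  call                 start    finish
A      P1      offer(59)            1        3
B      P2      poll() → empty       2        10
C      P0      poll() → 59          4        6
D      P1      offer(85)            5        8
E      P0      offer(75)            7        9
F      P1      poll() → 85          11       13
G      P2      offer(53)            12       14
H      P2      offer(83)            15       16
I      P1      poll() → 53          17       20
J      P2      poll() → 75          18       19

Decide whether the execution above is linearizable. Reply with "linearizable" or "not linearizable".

a witness: A, C, B, D, E, F, G, H, J, I
step 1: A offer(59) — queue <59>
step 2: C poll() → 59 — queue <>
step 3: B poll() → empty — queue <>
step 4: D offer(85) — queue <85>
step 5: E offer(75) — queue <85,75>
step 6: F poll() → 85 — queue <75>
step 7: G offer(53) — queue <75,53>
step 8: H offer(83) — queue <75,53,83>
step 9: J poll() → 75 — queue <53,83>
step 10: I poll() → 53 — queue <83>

linearizable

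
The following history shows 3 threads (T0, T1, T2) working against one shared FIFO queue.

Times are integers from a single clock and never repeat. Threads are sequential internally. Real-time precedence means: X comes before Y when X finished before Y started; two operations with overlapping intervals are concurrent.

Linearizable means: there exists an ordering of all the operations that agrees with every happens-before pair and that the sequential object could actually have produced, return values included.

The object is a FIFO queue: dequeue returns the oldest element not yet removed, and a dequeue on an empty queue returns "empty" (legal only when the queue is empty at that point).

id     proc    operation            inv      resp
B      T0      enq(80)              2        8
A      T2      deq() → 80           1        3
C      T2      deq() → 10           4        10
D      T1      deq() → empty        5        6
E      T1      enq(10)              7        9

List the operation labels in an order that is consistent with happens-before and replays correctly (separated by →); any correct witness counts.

after step 1 (B enq(80)): queue <80>
after step 2 (A deq() → 80): queue <>
after step 3 (D deq() → empty): queue <>
after step 4 (E enq(10)): queue <10>
after step 5 (C deq() → 10): queue <>

B → A → D → E → C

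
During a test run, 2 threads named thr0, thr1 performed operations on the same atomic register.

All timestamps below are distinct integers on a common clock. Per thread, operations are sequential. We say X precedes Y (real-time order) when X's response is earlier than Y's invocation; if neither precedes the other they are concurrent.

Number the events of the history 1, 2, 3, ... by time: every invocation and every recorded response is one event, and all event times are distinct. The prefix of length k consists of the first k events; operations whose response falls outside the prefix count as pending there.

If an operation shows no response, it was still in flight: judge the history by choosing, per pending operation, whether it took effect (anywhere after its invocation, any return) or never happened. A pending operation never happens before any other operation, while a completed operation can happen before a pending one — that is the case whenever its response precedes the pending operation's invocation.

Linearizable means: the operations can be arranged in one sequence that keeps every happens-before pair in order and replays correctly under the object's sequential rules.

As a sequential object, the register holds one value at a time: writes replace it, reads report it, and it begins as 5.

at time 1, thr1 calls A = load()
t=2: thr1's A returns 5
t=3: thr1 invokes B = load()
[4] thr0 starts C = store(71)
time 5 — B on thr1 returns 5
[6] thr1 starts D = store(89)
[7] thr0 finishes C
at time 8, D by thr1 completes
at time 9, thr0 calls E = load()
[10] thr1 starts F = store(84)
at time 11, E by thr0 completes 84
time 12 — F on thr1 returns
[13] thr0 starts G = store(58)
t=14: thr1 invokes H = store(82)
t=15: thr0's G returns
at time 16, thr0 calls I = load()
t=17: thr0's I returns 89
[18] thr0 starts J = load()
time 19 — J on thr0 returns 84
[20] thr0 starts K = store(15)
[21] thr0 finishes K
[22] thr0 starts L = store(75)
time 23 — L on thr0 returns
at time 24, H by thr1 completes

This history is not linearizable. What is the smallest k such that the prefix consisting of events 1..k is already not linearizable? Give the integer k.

17

events 1..16 are still linearizable — one witness is A, B, C, D, F, E, G:
step 1: A load() → 5 — value 5
step 2: B load() → 5 — value 5
step 3: C store(71) — value 71
step 4: D store(89) — value 89
step 5: F store(84) — value 84
step 6: E load() → 84 — value 84
step 7: G store(58) — value 58
at event 17 (I's time-17 response) nothing linearizes any more
include/drop combinations of the 1 pending operation (H) were all tried; none helps
take A, B, C, D, E, F, G, I (pending dropped): step 5 already fails, because E load() → 84 cannot occur there
take A, B, C, D, F, E, G, I (pending dropped): step 8 already fails, because I load() → 89 cannot occur there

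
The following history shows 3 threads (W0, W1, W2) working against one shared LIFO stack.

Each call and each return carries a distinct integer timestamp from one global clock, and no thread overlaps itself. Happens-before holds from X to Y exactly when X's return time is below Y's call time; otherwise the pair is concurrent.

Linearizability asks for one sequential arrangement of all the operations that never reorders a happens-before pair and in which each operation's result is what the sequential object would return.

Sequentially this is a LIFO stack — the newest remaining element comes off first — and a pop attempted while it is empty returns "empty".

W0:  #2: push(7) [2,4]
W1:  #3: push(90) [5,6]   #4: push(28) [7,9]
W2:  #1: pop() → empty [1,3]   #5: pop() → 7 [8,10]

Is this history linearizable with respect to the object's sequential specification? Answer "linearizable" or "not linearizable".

not linearizable

cut after 9 events: linearizable; cut after 10 events (#5 responds, time 10): not linearizable
5 completed operations, 4 real-time-consistent orders — every LIFO stack replay fails
take #1, #2, #3, #4, #5: step 5 already fails, because #5 pop() → 7 cannot occur there
take #1, #2, #3, #5, #4: step 4 already fails, because #5 pop() → 7 cannot occur there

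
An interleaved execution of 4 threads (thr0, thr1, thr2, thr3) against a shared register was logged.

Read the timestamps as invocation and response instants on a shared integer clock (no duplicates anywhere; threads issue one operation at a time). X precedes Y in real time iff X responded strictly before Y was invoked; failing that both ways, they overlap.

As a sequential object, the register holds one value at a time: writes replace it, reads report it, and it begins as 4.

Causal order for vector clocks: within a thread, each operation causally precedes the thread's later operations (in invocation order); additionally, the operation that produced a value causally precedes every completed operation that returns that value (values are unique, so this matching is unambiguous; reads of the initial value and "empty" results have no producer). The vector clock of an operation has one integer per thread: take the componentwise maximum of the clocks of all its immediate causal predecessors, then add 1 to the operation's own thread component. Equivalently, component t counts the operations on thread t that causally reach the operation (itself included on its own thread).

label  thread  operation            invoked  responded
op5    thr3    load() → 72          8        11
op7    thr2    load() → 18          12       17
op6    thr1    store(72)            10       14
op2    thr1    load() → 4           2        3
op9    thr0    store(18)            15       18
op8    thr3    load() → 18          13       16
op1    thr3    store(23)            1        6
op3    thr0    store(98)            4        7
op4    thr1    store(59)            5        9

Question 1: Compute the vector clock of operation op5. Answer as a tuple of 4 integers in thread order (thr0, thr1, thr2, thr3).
op1 (invocation 1): nothing precedes it; thr3's component alone gives (0, 0, 0, 1)
op2 (invocation 2): nothing precedes it; thr1's component alone gives (0, 1, 0, 0)
op3 (invocation 4): nothing precedes it; thr0's component alone gives (1, 0, 0, 0)
merge at op4 (invoked 5): VC(op2)=(0, 1, 0, 0), own-thread bump on thr1 → (0, 2, 0, 0)
merge at op9 (invoked 15): VC(op3)=(1, 0, 0, 0), own-thread bump on thr0 → (2, 0, 0, 0)
merge at op6 (invoked 10): VC(op4)=(0, 2, 0, 0), own-thread bump on thr1 → (0, 3, 0, 0)
merge at op7 (invoked 12): VC(op9)=(2, 0, 0, 0), own-thread bump on thr2 → (2, 0, 1, 0)
merge at op5 (invoked 8): VC(op1)=(0, 0, 0, 1), VC(op6)=(0, 3, 0, 0), own-thread bump on thr3 → (0, 3, 0, 2)
merge at op8 (invoked 13): VC(op5)=(0, 3, 0, 2), VC(op9)=(2, 0, 0, 0), own-thread bump on thr3 → (2, 3, 0, 3)
target: VC(op5) = (0, 3, 0, 2)

(0, 3, 0, 2)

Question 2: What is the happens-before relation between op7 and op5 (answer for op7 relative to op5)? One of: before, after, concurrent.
op7 spans [12,17], op5 spans [8,11]
resp(op5)=11 < inv(op7)=12

after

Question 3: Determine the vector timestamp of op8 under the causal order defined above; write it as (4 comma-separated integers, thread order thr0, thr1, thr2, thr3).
root op op1, invoked 1: fresh clock plus thr3's own tick → (0, 0, 0, 1)
root op op2, invoked 2: fresh clock plus thr1's own tick → (0, 1, 0, 0)
root op op3, invoked 4: fresh clock plus thr0's own tick → (1, 0, 0, 0)
op4, invoked 5, takes VC(op2)=(0, 1, 0, 0) under max, adds 1 for thr1 → (0, 2, 0, 0)
op9, invoked 15, takes VC(op3)=(1, 0, 0, 0) under max, adds 1 for thr0 → (2, 0, 0, 0)
op6, invoked 10, takes VC(op4)=(0, 2, 0, 0) under max, adds 1 for thr1 → (0, 3, 0, 0)
op7, invoked 12, takes VC(op9)=(2, 0, 0, 0) under max, adds 1 for thr2 → (2, 0, 1, 0)
op5, invoked 8, takes VC(op1)=(0, 0, 0, 1), VC(op6)=(0, 3, 0, 0) under max, adds 1 for thr3 → (0, 3, 0, 2)
op8, invoked 13, takes VC(op5)=(0, 3, 0, 2), VC(op9)=(2, 0, 0, 0) under max, adds 1 for thr3 → (2, 3, 0, 3)
target: VC(op8) = (2, 3, 0, 3)

(2, 3, 0, 3)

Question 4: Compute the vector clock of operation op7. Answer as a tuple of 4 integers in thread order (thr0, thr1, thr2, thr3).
VC(op1, invoked at 1): no causal predecessors; +1 on thr3 → (0, 0, 0, 1)
VC(op2, invoked at 2): no causal predecessors; +1 on thr1 → (0, 1, 0, 0)
VC(op3, invoked at 4): no causal predecessors; +1 on thr0 → (1, 0, 0, 0)
VC(op4, invoked at 5): max of VC(op2)=(0, 1, 0, 0), then +1 on thread thr1 → (0, 2, 0, 0)
VC(op9, invoked at 15): max of VC(op3)=(1, 0, 0, 0), then +1 on thread thr0 → (2, 0, 0, 0)
VC(op6, invoked at 10): max of VC(op4)=(0, 2, 0, 0), then +1 on thread thr1 → (0, 3, 0, 0)
VC(op7, invoked at 12): max of VC(op9)=(2, 0, 0, 0), then +1 on thread thr2 → (2, 0, 1, 0)
VC(op5, invoked at 8): max of VC(op1)=(0, 0, 0, 1), VC(op6)=(0, 3, 0, 0), then +1 on thread thr3 → (0, 3, 0, 2)
VC(op8, invoked at 13): max of VC(op5)=(0, 3, 0, 2), VC(op9)=(2, 0, 0, 0), then +1 on thread thr3 → (2, 3, 0, 3)
target: VC(op7) = (2, 0, 1, 0)

(2, 0, 1, 0)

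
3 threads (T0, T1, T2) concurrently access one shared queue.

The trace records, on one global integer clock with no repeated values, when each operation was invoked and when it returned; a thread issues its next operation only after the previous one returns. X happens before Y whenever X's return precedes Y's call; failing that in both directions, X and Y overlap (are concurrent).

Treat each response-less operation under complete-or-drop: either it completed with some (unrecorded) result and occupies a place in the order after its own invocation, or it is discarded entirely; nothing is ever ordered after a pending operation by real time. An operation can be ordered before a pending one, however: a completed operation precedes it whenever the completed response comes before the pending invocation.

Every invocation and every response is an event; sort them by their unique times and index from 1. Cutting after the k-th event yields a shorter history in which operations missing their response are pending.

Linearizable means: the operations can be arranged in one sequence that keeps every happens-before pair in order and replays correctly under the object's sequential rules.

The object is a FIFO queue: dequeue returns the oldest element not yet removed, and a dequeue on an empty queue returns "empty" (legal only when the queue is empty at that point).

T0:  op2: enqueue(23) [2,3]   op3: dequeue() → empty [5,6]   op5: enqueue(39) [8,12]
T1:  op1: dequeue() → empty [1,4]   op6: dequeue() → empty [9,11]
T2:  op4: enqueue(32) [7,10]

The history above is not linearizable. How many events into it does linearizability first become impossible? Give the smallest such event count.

a valid linearization of events 1..5 exists, for instance op1, op2:
step 1: op1 dequeue() → empty — queue <>
step 2: op2 enqueue(23) — queue <23>
event 6 — op3's response, time 6 — after it, nothing linearizes
sample order op1, op2, op3 stalls at step 3 — op3 dequeue() → empty has no legal effect
sample order op2, op1, op3 stalls at step 2 — op1 dequeue() → empty has no legal effect

6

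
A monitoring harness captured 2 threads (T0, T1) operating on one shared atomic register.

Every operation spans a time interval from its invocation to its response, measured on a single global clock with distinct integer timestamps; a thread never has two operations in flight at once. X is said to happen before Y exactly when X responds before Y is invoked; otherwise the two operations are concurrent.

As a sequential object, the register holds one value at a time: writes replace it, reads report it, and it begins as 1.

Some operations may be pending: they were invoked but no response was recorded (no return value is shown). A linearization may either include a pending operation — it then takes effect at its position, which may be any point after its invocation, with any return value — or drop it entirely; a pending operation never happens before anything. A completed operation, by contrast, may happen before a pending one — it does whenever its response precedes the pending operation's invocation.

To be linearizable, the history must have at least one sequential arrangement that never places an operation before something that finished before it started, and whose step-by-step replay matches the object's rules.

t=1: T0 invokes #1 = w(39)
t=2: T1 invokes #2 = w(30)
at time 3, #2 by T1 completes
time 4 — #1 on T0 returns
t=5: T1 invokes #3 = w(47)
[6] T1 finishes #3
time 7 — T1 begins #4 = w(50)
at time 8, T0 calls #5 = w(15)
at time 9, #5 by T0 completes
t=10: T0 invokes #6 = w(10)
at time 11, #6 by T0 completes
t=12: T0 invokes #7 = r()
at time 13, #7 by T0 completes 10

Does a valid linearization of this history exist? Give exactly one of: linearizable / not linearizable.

witness order: #1, #2, #3, #4, #5, #6, #7
after step 1 (#1 w(39)): value 39
after step 2 (#2 w(30)): value 30
after step 3 (#3 w(47)): value 47
after step 4 (#4 w(50) (pending, included)): value 50
after step 5 (#5 w(15)): value 15
after step 6 (#6 w(10)): value 10
after step 7 (#7 r() → 10): value 10

linearizable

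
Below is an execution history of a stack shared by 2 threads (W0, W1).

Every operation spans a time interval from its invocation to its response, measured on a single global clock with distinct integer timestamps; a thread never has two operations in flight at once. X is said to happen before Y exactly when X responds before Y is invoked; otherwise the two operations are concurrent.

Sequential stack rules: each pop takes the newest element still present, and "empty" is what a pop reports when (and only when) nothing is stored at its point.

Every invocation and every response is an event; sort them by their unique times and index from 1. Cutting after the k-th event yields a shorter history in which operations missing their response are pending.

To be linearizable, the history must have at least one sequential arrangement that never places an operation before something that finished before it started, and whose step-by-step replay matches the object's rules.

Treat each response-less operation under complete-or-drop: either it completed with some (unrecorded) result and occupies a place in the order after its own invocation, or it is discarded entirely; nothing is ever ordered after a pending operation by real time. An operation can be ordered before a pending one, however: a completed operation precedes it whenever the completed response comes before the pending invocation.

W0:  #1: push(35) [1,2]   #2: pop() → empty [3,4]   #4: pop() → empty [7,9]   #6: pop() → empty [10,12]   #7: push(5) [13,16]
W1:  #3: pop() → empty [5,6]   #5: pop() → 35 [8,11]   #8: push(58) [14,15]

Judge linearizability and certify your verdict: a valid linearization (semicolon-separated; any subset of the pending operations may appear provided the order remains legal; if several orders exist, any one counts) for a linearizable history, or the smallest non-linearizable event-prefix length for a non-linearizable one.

events 1..3 are fine; event 4 — the response of #2 at time 4 — makes the prefix non-linearizable
exhaustive check: the 2 completed stack ops admit one real-time order; illegal
sample order #1, #2 stalls at step 2 — #2 pop() → empty has no legal effect

not linearizable — minimal violating prefix: 4 events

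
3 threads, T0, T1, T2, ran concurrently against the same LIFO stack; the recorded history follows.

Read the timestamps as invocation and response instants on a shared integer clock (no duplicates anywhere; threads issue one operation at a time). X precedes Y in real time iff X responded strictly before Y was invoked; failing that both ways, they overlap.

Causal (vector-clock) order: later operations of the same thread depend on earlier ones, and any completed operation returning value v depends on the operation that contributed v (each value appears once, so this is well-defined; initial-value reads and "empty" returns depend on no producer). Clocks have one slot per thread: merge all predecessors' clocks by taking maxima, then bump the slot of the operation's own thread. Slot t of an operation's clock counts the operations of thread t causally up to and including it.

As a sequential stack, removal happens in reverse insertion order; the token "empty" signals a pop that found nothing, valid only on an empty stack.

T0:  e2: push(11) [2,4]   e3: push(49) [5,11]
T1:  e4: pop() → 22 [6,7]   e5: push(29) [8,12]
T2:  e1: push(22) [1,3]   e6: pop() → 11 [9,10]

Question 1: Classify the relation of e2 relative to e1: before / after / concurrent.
Answer: concurrent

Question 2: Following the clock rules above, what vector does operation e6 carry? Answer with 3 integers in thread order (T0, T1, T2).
Answer: (1, 0, 2)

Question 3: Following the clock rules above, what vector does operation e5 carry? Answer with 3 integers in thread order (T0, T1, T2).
Answer: (0, 2, 1)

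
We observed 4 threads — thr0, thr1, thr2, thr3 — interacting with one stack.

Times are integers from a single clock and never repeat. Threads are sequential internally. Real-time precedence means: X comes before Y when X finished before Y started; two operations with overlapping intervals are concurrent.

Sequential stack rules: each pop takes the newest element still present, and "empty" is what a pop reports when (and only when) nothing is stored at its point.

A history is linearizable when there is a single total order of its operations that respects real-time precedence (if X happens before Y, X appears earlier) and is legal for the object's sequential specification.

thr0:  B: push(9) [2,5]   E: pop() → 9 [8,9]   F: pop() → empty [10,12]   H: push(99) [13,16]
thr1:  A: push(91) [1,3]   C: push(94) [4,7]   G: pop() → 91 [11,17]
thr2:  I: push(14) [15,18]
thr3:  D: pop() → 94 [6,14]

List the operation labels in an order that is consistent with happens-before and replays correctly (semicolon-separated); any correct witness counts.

after step 1 (A push(91)): stack <91>
after step 2 (B push(9)): stack <91,9>
after step 3 (C push(94)): stack <91,9,94>
after step 4 (D pop() → 94): stack <91,9>
after step 5 (E pop() → 9): stack <91>
after step 6 (G pop() → 91): stack <>
after step 7 (F pop() → empty): stack <>
after step 8 (H push(99)): stack <99>
after step 9 (I push(14)): stack <99,14>

A; B; C; D; E; G; F; H; I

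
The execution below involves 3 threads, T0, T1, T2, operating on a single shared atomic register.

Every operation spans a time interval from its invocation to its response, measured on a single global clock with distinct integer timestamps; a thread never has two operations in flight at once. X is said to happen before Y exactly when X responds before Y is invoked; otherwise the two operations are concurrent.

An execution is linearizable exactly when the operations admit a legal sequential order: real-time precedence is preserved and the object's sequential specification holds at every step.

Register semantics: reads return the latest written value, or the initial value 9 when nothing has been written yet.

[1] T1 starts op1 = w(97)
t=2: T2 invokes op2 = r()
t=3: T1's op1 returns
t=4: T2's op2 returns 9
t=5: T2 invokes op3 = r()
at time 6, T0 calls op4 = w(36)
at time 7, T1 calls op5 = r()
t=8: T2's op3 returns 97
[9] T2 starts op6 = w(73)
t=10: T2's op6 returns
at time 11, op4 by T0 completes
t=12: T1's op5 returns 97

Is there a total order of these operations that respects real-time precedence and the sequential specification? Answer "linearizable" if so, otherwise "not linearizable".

linearizable

one valid linearization: op2, op1, op3, op5, op4, op6
1. op2 r() → 9, leaving value 9
2. op1 w(97), leaving value 97
3. op3 r() → 97, leaving value 97
4. op5 r() → 97, leaving value 97
5. op4 w(36), leaving value 36
6. op6 w(73), leaving value 73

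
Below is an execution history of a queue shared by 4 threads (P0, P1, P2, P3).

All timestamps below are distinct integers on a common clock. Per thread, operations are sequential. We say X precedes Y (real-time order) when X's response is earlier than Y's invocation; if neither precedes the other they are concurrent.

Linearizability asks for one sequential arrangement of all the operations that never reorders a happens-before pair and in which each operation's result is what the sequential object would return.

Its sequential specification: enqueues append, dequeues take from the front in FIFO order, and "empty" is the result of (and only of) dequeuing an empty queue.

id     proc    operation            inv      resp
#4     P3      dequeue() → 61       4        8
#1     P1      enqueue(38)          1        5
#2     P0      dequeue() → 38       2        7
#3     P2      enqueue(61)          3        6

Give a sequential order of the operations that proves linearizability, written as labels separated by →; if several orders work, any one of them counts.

#1 → #2 → #3 → #4

1. #1 enqueue(38), leaving queue <38>
2. #2 dequeue() → 38, leaving queue <>
3. #3 enqueue(61), leaving queue <61>
4. #4 dequeue() → 61, leaving queue <>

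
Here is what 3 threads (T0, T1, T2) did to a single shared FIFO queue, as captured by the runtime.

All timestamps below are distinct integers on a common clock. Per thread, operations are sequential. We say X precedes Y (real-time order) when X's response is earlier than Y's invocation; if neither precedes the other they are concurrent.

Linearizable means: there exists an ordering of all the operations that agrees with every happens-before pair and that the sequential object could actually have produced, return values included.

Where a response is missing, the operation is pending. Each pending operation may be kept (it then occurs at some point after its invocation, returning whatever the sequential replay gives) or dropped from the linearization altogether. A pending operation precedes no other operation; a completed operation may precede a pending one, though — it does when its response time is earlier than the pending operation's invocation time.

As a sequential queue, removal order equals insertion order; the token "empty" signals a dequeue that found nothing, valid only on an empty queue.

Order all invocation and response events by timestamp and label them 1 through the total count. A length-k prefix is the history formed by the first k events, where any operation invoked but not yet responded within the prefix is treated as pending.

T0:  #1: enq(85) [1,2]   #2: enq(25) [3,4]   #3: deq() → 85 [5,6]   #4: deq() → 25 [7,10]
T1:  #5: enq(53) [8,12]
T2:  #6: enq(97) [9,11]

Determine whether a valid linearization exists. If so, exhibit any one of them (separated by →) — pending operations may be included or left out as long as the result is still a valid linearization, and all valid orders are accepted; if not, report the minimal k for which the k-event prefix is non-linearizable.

1. #1 enq(85), leaving queue <85>
2. #2 enq(25), leaving queue <85,25>
3. #3 deq() → 85, leaving queue <25>
4. #4 deq() → 25, leaving queue <>
5. #5 enq(53), leaving queue <53>
6. #6 enq(97), leaving queue <53,97>

linearizable — witness: #1 → #2 → #3 → #4 → #5 → #6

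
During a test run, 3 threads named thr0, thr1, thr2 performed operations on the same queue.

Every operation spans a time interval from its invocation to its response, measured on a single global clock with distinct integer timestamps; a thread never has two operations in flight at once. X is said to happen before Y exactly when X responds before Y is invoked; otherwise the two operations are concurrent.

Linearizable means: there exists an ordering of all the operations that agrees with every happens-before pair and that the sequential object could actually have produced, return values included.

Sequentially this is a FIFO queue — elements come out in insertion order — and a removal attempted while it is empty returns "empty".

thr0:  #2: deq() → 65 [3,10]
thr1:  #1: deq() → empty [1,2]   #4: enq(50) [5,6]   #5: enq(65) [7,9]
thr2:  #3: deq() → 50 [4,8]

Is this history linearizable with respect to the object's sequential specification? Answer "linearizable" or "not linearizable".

linearizable

a witness: #1, #4, #3, #5, #2
after step 1 (#1 deq() → empty): queue <>
after step 2 (#4 enq(50)): queue <50>
after step 3 (#3 deq() → 50): queue <>
after step 4 (#5 enq(65)): queue <65>
after step 5 (#2 deq() → 65): queue <>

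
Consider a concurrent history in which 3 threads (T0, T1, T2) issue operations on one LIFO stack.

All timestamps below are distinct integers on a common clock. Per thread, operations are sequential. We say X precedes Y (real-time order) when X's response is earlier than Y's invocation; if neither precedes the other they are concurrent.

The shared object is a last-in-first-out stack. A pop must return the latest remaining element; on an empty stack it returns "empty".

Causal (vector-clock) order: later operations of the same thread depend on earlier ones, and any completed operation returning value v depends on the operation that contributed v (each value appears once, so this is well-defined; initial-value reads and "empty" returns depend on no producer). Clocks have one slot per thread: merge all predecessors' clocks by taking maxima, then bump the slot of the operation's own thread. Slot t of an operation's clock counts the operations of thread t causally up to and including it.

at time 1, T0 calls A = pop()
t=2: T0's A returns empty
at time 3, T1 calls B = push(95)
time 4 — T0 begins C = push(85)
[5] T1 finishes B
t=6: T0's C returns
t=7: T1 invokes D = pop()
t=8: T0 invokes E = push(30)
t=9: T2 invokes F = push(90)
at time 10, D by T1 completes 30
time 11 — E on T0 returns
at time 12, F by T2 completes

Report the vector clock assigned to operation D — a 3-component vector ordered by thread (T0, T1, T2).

(3, 2, 0)

no predecessors for F (invoked 9): T2 increments from zero → (0, 0, 1)
no predecessors for B (invoked 3): T1 increments from zero → (0, 1, 0)
no predecessors for A (invoked 1): T0 increments from zero → (1, 0, 0)
VC(C, invoked at 4): max of VC(A)=(1, 0, 0), then +1 on thread T0 → (2, 0, 0)
VC(E, invoked at 8): max of VC(C)=(2, 0, 0), then +1 on thread T0 → (3, 0, 0)
VC(D, invoked at 7): max of VC(B)=(0, 1, 0), VC(E)=(3, 0, 0), then +1 on thread T1 → (3, 2, 0)
target: VC(D) = (3, 2, 0)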